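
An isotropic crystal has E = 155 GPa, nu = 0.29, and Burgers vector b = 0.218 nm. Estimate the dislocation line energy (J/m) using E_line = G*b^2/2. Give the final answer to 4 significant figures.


Step 1: G = E / (2*(1+nu))
G = 155 / (2*(1+0.29)) = 60.0775 GPa = 6.00775e+10 Pa
Step 2: E_line = G*b^2/2
b = 0.218 nm = 2.18e-10 m
E_line = 0.5 * 6.00775e+10 * (2.18e-10)^2 = 1.428e-09 J/m


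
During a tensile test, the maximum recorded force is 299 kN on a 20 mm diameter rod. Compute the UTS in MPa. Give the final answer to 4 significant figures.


A0 = pi*(d/2)^2 = pi*(20/2)^2 = 314.159 mm^2
UTS = F_max / A0 = 299*1000 / 314.159
UTS = 951.7 MPa


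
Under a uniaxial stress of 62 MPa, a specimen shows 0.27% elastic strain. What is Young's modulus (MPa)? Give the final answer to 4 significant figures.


E = sigma / epsilon
epsilon = 0.27% = 2.7e-03
E = 62 / 2.7e-03
E = 22960 MPa


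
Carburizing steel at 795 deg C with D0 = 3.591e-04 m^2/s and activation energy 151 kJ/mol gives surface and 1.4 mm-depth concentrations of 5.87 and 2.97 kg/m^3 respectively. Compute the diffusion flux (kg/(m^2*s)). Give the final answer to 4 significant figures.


Step 1: D = D0 * exp(-Qd/(R*T))
T = 795 + 273.15 = 1068.15 K
D = 3.591e-04 * exp(-151e3 / (8.314 * 1068.15)) = 1.48167e-11 m^2/s
Step 2: J = D * (C1 - C2) / dx
J = 1.48167e-11 * (5.87 - 2.97) / 1.4e-03
J = 3.069e-08 kg/(m^2*s)


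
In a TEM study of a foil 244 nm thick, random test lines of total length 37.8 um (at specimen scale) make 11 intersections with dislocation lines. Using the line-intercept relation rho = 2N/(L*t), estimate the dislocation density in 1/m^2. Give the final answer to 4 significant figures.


rho = 2N / (L * t)
L = 37.8 um = 3.78e-05 m, t = 244 nm = 2.44e-07 m
rho = 2 * 11 / (3.78e-05 * 2.44e-07)
rho = 2.385e+12 1/m^2


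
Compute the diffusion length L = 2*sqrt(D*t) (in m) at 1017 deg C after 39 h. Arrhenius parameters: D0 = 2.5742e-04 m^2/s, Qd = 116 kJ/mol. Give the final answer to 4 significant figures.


Step 1: D = D0 * exp(-Qd/(R*T))
T = 1290.15 K
D = 2.5742e-04 * exp(-116e3 / (8.314 * 1290.15)) = 5.17548e-09 m^2/s
Step 2: L = 2*sqrt(D*t)
t = 39 h = 140400 s
L = 2*sqrt(5.17548e-09 * 140400) = 0.05391 m


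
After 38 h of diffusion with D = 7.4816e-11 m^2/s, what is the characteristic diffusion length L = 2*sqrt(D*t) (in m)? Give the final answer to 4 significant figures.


t = 38 hr = 136800 s
Diffusion length = 2*sqrt(D*t)
= 2*sqrt(7.4816e-11 * 136800)
= 6.398e-03 m


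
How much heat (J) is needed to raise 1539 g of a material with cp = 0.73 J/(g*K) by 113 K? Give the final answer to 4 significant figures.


Q = m * cp * dT
Q = 1539 * 0.73 * 113
Q = 127000 J


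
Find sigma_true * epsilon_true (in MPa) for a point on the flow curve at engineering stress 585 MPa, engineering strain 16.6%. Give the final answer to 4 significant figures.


sigma_true = sigma_eng * (1 + epsilon_eng)
sigma_true = 585 * (1 + 0.166) = 682.11 MPa
epsilon_true = ln(1 + epsilon_eng)
epsilon_true = ln(1 + 0.166) = 0.153579
sigma_true * epsilon_true = 682.11 * 0.153579 = 104.8 MPa


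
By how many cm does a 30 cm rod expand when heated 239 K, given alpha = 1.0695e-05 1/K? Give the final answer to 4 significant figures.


dL = L0 * alpha * dT
dL = 30 * 1.0695e-05 * 239
dL = 0.07668 cm


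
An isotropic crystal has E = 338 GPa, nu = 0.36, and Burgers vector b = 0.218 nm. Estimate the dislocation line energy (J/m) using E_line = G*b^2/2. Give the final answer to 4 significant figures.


Step 1: G = E / (2*(1+nu))
G = 338 / (2*(1+0.36)) = 124.265 GPa = 1.24265e+11 Pa
Step 2: E_line = G*b^2/2
b = 0.218 nm = 2.18e-10 m
E_line = 0.5 * 1.24265e+11 * (2.18e-10)^2 = 2.953e-09 J/m


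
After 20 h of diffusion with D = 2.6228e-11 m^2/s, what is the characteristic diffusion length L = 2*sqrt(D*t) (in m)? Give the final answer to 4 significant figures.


t = 20 hr = 72000 s
Diffusion length = 2*sqrt(D*t)
= 2*sqrt(2.6228e-11 * 72000)
= 2.748e-03 m


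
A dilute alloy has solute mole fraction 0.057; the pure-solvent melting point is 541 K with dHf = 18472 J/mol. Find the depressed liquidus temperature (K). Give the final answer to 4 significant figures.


dT = R*Tm^2*x / dHf
dT = 8.314 * 541^2 * 0.057 / 18472
dT = 7.50871 K
T_new = 541 - 7.50871 = 533.5 K


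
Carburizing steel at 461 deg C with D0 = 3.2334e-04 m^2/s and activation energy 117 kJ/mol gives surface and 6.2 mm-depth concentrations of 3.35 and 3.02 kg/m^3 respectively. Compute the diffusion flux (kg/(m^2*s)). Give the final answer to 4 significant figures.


Step 1: D = D0 * exp(-Qd/(R*T))
T = 461 + 273.15 = 734.15 K
D = 3.2334e-04 * exp(-117e3 / (8.314 * 734.15)) = 1.53049e-12 m^2/s
Step 2: J = D * (C1 - C2) / dx
J = 1.53049e-12 * (3.35 - 3.02) / 6.2e-03
J = 8.146e-11 kg/(m^2*s)


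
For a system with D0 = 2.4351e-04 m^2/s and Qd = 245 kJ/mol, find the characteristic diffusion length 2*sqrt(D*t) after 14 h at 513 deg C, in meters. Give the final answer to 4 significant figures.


Step 1: D = D0 * exp(-Qd/(R*T))
T = 786.15 K
D = 2.4351e-04 * exp(-245e3 / (8.314 * 786.15)) = 1.28011e-20 m^2/s
Step 2: L = 2*sqrt(D*t)
t = 14 h = 50400 s
L = 2*sqrt(1.28011e-20 * 50400) = 5.08e-08 m


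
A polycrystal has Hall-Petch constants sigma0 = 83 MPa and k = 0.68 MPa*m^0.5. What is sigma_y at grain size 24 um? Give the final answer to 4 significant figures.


sigma_y = sigma0 + k / sqrt(d)
d = 24 um = 2.4e-05 m
sigma_y = 83 + 0.68 / sqrt(2.4e-05)
sigma_y = 221.8 MPa


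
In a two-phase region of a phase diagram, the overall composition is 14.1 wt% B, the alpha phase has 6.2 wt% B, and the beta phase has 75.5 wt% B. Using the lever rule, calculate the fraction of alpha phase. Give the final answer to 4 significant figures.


f_alpha = (C_beta - C0) / (C_beta - C_alpha)
f_alpha = (75.5 - 14.1) / (75.5 - 6.2)
f_alpha = 0.886


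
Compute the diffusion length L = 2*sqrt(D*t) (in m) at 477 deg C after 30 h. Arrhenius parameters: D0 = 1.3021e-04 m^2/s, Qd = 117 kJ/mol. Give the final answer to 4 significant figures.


Step 1: D = D0 * exp(-Qd/(R*T))
T = 750.15 K
D = 1.3021e-04 * exp(-117e3 / (8.314 * 750.15)) = 9.27632e-13 m^2/s
Step 2: L = 2*sqrt(D*t)
t = 30 h = 108000 s
L = 2*sqrt(9.27632e-13 * 108000) = 6.33e-04 m


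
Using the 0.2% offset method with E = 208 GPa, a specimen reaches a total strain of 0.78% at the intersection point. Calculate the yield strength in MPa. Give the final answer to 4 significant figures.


Offset strain = 0.002
Elastic strain at yield = total_strain - offset = 7.8e-03 - 0.002 = 5.8e-03
sigma_y = E * elastic_strain = 208000 * 5.8e-03
sigma_y = 1206 MPa


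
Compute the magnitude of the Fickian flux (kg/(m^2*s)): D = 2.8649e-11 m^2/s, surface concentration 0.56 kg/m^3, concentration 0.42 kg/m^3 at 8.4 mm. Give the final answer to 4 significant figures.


J = -D * (dC/dx) = D * (C1 - C2) / dx
J = 2.8649e-11 * (0.56 - 0.42) / 8.4e-03
J = 4.775e-10 kg/(m^2*s)


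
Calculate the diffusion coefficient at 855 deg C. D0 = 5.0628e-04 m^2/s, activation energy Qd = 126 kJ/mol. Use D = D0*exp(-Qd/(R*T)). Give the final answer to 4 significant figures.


D = D0 * exp(-Qd / (R*T))
T = 1128.15 K
D = 5.0628e-04 * exp(-126e3 / (8.314 * 1128.15))
D = 7.417e-10 m^2/s


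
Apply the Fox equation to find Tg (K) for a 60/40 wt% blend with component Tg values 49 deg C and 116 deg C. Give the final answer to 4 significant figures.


1/Tg = w1/Tg1 + w2/Tg2 (in Kelvin)
Tg1 = 322.15 K, Tg2 = 389.15 K
1/Tg = 0.6/322.15 + 0.4/389.15
Tg = 346 K


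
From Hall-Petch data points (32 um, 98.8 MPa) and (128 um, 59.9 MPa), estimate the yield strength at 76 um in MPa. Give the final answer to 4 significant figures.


sigma_y = sigma0 + k / sqrt(d)
1/sqrt(d1) = 1/sqrt(3.2e-05) = 176.777;  1/sqrt(d2) = 88.3883
k = (sigma1 - sigma2) / (1/sqrt(d1) - 1/sqrt(d2)) = (98.8 - 59.9) / (176.777 - 88.3883) = 0.440103 MPa*m^0.5
sigma0 = sigma1 - k/sqrt(d1) = 98.8 - 0.440103*176.777 = 21 MPa
sigma_y(d3) = 21 + 0.440103 / sqrt(7.6e-05) = 71.48 MPa


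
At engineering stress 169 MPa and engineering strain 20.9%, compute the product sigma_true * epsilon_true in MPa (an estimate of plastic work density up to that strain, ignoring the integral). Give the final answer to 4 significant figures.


sigma_true = sigma_eng * (1 + epsilon_eng)
sigma_true = 169 * (1 + 0.209) = 204.321 MPa
epsilon_true = ln(1 + epsilon_eng)
epsilon_true = ln(1 + 0.209) = 0.189794
sigma_true * epsilon_true = 204.321 * 0.189794 = 38.78 MPa


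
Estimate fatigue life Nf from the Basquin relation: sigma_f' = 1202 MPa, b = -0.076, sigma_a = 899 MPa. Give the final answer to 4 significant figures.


sigma_a = sigma_f' * (2*Nf)^b
2*Nf = (sigma_a / sigma_f')^(1/b)
2*Nf = (899 / 1202)^(1/-0.076)
2*Nf = 45.6877
Nf = 22.84 cycles


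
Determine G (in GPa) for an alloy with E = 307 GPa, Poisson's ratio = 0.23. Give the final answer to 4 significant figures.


G = E / (2*(1+nu))
G = 307 / (2*(1+0.23))
G = 124.8 GPa


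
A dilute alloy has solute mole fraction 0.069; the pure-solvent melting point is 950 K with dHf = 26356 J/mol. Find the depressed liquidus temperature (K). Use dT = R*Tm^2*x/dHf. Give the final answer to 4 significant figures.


dT = R*Tm^2*x / dHf
dT = 8.314 * 950^2 * 0.069 / 26356
dT = 19.6439 K
T_new = 950 - 19.6439 = 930.4 K


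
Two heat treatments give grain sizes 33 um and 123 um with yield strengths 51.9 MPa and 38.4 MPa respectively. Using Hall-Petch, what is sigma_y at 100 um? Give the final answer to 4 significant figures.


sigma_y = sigma0 + k / sqrt(d)
1/sqrt(d1) = 1/sqrt(3.3e-05) = 174.078;  1/sqrt(d2) = 90.167
k = (sigma1 - sigma2) / (1/sqrt(d1) - 1/sqrt(d2)) = (51.9 - 38.4) / (174.078 - 90.167) = 0.160885 MPa*m^0.5
sigma0 = sigma1 - k/sqrt(d1) = 51.9 - 0.160885*174.078 = 23.8935 MPa
sigma_y(d3) = 23.8935 + 0.160885 / sqrt(1e-04) = 39.98 MPa


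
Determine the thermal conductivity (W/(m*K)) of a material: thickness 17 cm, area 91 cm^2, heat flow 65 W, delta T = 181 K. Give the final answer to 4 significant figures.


k = Q*L / (A*dT)
L = 0.17 m, A = 9.1e-03 m^2
k = 65 * 0.17 / (9.1e-03 * 181)
k = 6.709 W/(m*K)


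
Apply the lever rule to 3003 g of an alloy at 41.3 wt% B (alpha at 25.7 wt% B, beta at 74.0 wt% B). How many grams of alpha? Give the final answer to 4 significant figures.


f_alpha = (C_beta - C0) / (C_beta - C_alpha)
f_alpha = (74.0 - 41.3) / (74.0 - 25.7) = 0.677019
m_alpha = f_alpha * m_total = 0.677019 * 3003 = 2033 g


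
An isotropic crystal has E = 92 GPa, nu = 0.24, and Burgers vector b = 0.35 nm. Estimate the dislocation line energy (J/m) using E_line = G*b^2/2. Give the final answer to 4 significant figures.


Step 1: G = E / (2*(1+nu))
G = 92 / (2*(1+0.24)) = 37.0968 GPa = 3.70968e+10 Pa
Step 2: E_line = G*b^2/2
b = 0.35 nm = 3.5e-10 m
E_line = 0.5 * 3.70968e+10 * (3.5e-10)^2 = 2.272e-09 J/m


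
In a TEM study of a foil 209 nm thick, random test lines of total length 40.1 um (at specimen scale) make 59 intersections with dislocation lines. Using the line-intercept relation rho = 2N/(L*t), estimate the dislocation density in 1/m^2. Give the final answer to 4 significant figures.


rho = 2N / (L * t)
L = 40.1 um = 4.01e-05 m, t = 209 nm = 2.09e-07 m
rho = 2 * 59 / (4.01e-05 * 2.09e-07)
rho = 1.408e+13 1/m^2


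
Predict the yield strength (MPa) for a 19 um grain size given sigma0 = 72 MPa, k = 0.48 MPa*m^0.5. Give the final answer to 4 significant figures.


sigma_y = sigma0 + k / sqrt(d)
d = 19 um = 1.9e-05 m
sigma_y = 72 + 0.48 / sqrt(1.9e-05)
sigma_y = 182.1 MPa


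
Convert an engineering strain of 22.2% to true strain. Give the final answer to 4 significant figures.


epsilon_true = ln(1 + epsilon_eng)
epsilon_true = ln(1 + 0.222)
epsilon_true = 0.2005


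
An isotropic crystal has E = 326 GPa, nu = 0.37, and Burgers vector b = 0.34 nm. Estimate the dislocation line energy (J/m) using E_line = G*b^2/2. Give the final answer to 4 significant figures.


Step 1: G = E / (2*(1+nu))
G = 326 / (2*(1+0.37)) = 118.978 GPa = 1.18978e+11 Pa
Step 2: E_line = G*b^2/2
b = 0.34 nm = 3.4e-10 m
E_line = 0.5 * 1.18978e+11 * (3.4e-10)^2 = 6.877e-09 J/m


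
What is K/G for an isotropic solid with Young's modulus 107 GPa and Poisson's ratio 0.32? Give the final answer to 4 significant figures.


G = E / (2*(1+nu))
G = 107 / (2*(1+0.32)) = 40.5303 GPa
K = E / (3*(1-2*nu))
K = 107 / (3*(1-2*0.32)) = 99.0741 GPa
K/G = 99.0741 / 40.5303 = 2.444


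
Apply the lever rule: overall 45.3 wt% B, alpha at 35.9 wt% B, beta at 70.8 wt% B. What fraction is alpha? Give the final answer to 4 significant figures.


f_alpha = (C_beta - C0) / (C_beta - C_alpha)
f_alpha = (70.8 - 45.3) / (70.8 - 35.9)
f_alpha = 0.7307


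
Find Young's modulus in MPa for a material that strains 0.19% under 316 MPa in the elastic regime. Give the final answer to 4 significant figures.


E = sigma / epsilon
epsilon = 0.19% = 1.9e-03
E = 316 / 1.9e-03
E = 166300 MPa


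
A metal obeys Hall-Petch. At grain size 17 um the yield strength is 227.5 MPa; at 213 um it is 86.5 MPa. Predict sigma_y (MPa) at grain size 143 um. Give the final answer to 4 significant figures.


sigma_y = sigma0 + k / sqrt(d)
1/sqrt(d1) = 1/sqrt(1.7e-05) = 242.536;  1/sqrt(d2) = 68.5189
k = (sigma1 - sigma2) / (1/sqrt(d1) - 1/sqrt(d2)) = (227.5 - 86.5) / (242.536 - 68.5189) = 0.810267 MPa*m^0.5
sigma0 = sigma1 - k/sqrt(d1) = 227.5 - 0.810267*242.536 = 30.9814 MPa
sigma_y(d3) = 30.9814 + 0.810267 / sqrt(1.43e-04) = 98.74 MPa


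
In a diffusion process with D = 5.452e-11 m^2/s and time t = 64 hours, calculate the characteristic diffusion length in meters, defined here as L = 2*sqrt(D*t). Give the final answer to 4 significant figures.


t = 64 hr = 230400 s
Diffusion length = 2*sqrt(D*t)
= 2*sqrt(5.452e-11 * 230400)
= 7.088e-03 m


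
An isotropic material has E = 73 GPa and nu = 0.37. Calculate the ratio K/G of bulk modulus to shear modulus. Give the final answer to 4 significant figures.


G = E / (2*(1+nu))
G = 73 / (2*(1+0.37)) = 26.6423 GPa
K = E / (3*(1-2*nu))
K = 73 / (3*(1-2*0.37)) = 93.5897 GPa
K/G = 93.5897 / 26.6423 = 3.513


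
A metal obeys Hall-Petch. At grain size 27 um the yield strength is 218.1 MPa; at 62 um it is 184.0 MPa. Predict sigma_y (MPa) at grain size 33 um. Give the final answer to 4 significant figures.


sigma_y = sigma0 + k / sqrt(d)
1/sqrt(d1) = 1/sqrt(2.7e-05) = 192.45;  1/sqrt(d2) = 127
k = (sigma1 - sigma2) / (1/sqrt(d1) - 1/sqrt(d2)) = (218.1 - 184.0) / (192.45 - 127) = 0.521009 MPa*m^0.5
sigma0 = sigma1 - k/sqrt(d1) = 218.1 - 0.521009*192.45 = 117.832 MPa
sigma_y(d3) = 117.832 + 0.521009 / sqrt(3.3e-05) = 208.5 MPa


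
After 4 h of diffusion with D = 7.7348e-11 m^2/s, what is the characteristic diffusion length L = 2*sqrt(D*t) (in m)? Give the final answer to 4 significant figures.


t = 4 hr = 14400 s
Diffusion length = 2*sqrt(D*t)
= 2*sqrt(7.7348e-11 * 14400)
= 2.111e-03 m


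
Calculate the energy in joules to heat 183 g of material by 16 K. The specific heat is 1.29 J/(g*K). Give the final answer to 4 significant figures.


Q = m * cp * dT
Q = 183 * 1.29 * 16
Q = 3777 J


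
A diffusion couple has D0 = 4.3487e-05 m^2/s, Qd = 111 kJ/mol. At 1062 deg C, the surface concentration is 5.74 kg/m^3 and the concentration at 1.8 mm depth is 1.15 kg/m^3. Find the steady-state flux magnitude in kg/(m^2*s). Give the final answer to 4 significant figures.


Step 1: D = D0 * exp(-Qd/(R*T))
T = 1062 + 273.15 = 1335.15 K
D = 4.3487e-05 * exp(-111e3 / (8.314 * 1335.15)) = 1.97508e-09 m^2/s
Step 2: J = D * (C1 - C2) / dx
J = 1.97508e-09 * (5.74 - 1.15) / 1.8e-03
J = 5.036e-06 kg/(m^2*s)


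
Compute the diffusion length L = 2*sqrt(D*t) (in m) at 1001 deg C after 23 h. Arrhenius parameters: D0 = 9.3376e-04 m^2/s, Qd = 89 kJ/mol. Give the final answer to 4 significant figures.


Step 1: D = D0 * exp(-Qd/(R*T))
T = 1274.15 K
D = 9.3376e-04 * exp(-89e3 / (8.314 * 1274.15)) = 2.09647e-07 m^2/s
Step 2: L = 2*sqrt(D*t)
t = 23 h = 82800 s
L = 2*sqrt(2.09647e-07 * 82800) = 0.2635 m


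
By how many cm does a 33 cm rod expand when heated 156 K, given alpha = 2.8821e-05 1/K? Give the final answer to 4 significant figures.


dL = L0 * alpha * dT
dL = 33 * 2.8821e-05 * 156
dL = 0.1484 cm


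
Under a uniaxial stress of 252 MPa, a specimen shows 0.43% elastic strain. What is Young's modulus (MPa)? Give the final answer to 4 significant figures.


E = sigma / epsilon
epsilon = 0.43% = 4.3e-03
E = 252 / 4.3e-03
E = 58600 MPa


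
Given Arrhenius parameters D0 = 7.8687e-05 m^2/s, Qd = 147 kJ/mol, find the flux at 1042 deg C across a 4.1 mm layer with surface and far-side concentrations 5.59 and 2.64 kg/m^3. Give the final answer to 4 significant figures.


Step 1: D = D0 * exp(-Qd/(R*T))
T = 1042 + 273.15 = 1315.15 K
D = 7.8687e-05 * exp(-147e3 / (8.314 * 1315.15)) = 1.14078e-10 m^2/s
Step 2: J = D * (C1 - C2) / dx
J = 1.14078e-10 * (5.59 - 2.64) / 4.1e-03
J = 8.208e-08 kg/(m^2*s)


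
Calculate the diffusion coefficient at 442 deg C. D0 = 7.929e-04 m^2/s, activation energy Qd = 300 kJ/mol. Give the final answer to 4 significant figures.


D = D0 * exp(-Qd / (R*T))
T = 715.15 K
D = 7.929e-04 * exp(-300e3 / (8.314 * 715.15))
D = 9.692e-26 m^2/s


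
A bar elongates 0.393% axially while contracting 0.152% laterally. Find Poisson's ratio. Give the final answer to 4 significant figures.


nu = -epsilon_lat / epsilon_axial
Lateral strain is contraction (negative), so using magnitudes:
nu = 0.152 / 0.393
nu = 0.3868


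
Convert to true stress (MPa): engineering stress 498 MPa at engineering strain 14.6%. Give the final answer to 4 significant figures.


sigma_true = sigma_eng * (1 + epsilon_eng)
sigma_true = 498 * (1 + 0.146)
sigma_true = 570.7 MPa


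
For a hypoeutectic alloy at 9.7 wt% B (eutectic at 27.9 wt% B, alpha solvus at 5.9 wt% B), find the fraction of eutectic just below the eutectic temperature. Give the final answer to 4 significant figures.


f_primary = (C_e - C0) / (C_e - C_alpha_max)
f_primary = (27.9 - 9.7) / (27.9 - 5.9)
f_primary = 0.827273
f_eutectic = 1 - 0.827273 = 0.1727


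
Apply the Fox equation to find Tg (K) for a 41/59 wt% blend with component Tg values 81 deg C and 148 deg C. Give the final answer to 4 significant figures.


1/Tg = w1/Tg1 + w2/Tg2 (in Kelvin)
Tg1 = 354.15 K, Tg2 = 421.15 K
1/Tg = 0.41/354.15 + 0.59/421.15
Tg = 390.8 K


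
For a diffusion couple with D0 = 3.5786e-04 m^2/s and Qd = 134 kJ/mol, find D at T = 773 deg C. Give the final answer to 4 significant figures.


D = D0 * exp(-Qd / (R*T))
T = 1046.15 K
D = 3.5786e-04 * exp(-134e3 / (8.314 * 1046.15))
D = 7.291e-11 m^2/s


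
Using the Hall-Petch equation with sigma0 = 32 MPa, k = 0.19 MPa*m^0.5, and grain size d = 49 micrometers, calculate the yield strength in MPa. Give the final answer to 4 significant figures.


sigma_y = sigma0 + k / sqrt(d)
d = 49 um = 4.9e-05 m
sigma_y = 32 + 0.19 / sqrt(4.9e-05)
sigma_y = 59.14 MPa


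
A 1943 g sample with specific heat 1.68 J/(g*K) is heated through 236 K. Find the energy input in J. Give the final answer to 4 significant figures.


Q = m * cp * dT
Q = 1943 * 1.68 * 236
Q = 770400 J


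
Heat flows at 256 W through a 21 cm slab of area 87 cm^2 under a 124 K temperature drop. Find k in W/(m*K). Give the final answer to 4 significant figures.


k = Q*L / (A*dT)
L = 0.21 m, A = 8.7e-03 m^2
k = 256 * 0.21 / (8.7e-03 * 124)
k = 49.83 W/(m*K)


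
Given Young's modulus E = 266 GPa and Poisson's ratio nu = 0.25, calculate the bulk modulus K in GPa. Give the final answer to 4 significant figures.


K = E / (3*(1-2*nu))
K = 266 / (3*(1-2*0.25))
K = 177.3 GPa


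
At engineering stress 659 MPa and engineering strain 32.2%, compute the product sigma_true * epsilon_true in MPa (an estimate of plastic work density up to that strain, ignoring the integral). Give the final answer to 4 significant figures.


sigma_true = sigma_eng * (1 + epsilon_eng)
sigma_true = 659 * (1 + 0.322) = 871.198 MPa
epsilon_true = ln(1 + epsilon_eng)
epsilon_true = ln(1 + 0.322) = 0.279146
sigma_true * epsilon_true = 871.198 * 0.279146 = 243.2 MPa


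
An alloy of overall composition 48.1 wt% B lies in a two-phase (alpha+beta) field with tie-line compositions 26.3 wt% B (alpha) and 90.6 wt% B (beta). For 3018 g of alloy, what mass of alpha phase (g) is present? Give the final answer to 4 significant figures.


f_alpha = (C_beta - C0) / (C_beta - C_alpha)
f_alpha = (90.6 - 48.1) / (90.6 - 26.3) = 0.660964
m_alpha = f_alpha * m_total = 0.660964 * 3018 = 1995 g


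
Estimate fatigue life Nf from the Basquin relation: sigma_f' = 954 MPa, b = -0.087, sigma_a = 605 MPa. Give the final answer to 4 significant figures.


sigma_a = sigma_f' * (2*Nf)^b
2*Nf = (sigma_a / sigma_f')^(1/b)
2*Nf = (605 / 954)^(1/-0.087)
2*Nf = 187.708
Nf = 93.85 cycles


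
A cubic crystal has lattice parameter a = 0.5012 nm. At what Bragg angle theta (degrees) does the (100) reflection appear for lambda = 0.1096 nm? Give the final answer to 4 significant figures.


d = a / sqrt(h^2+k^2+l^2)
d = 0.5012 / sqrt(1) = 0.5012 nm
lambda = 2*d*sin(theta)  =>  sin(theta) = lambda / (2*d)
sin(theta) = 0.1096 / (2 * 0.5012) = 0.109338
theta = 6.277 deg


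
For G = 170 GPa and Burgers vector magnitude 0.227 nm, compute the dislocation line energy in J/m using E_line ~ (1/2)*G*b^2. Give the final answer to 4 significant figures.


E = G*b^2/2
b = 0.227 nm = 2.27e-10 m
G = 170 GPa = 1.7e+11 Pa
E = 0.5 * 1.7e+11 * (2.27e-10)^2
E = 4.38e-09 J/m


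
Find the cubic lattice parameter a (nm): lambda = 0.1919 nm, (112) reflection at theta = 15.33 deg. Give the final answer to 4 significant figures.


d = lambda / (2*sin(theta))
d = 0.1919 / (2*sin(15.33 deg))
d = 0.362927 nm
a = d * sqrt(h^2+k^2+l^2) = 0.362927 * sqrt(6)
a = 0.889 nm


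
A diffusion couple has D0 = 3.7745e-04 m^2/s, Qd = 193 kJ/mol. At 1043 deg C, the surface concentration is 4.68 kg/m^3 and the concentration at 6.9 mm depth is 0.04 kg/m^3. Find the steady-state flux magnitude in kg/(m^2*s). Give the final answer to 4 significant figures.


Step 1: D = D0 * exp(-Qd/(R*T))
T = 1043 + 273.15 = 1316.15 K
D = 3.7745e-04 * exp(-193e3 / (8.314 * 1316.15)) = 8.25856e-12 m^2/s
Step 2: J = D * (C1 - C2) / dx
J = 8.25856e-12 * (4.68 - 0.04) / 6.9e-03
J = 5.554e-09 kg/(m^2*s)


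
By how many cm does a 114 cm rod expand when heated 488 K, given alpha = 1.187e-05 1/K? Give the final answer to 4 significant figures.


dL = L0 * alpha * dT
dL = 114 * 1.187e-05 * 488
dL = 0.6604 cm


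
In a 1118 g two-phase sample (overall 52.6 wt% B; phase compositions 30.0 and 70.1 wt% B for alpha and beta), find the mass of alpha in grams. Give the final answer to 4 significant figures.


f_alpha = (C_beta - C0) / (C_beta - C_alpha)
f_alpha = (70.1 - 52.6) / (70.1 - 30.0) = 0.436409
m_alpha = f_alpha * m_total = 0.436409 * 1118 = 487.9 g


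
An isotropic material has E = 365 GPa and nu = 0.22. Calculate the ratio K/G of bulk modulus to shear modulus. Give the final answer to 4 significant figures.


G = E / (2*(1+nu))
G = 365 / (2*(1+0.22)) = 149.59 GPa
K = E / (3*(1-2*nu))
K = 365 / (3*(1-2*0.22)) = 217.262 GPa
K/G = 217.262 / 149.59 = 1.452


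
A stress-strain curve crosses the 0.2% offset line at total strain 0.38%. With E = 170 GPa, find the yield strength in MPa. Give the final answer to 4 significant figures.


Offset strain = 0.002
Elastic strain at yield = total_strain - offset = 3.8e-03 - 0.002 = 1.8e-03
sigma_y = E * elastic_strain = 170000 * 1.8e-03
sigma_y = 306 MPa


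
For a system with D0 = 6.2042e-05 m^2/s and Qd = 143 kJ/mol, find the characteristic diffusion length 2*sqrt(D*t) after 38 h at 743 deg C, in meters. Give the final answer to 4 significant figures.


Step 1: D = D0 * exp(-Qd/(R*T))
T = 1016.15 K
D = 6.2042e-05 * exp(-143e3 / (8.314 * 1016.15)) = 2.76428e-12 m^2/s
Step 2: L = 2*sqrt(D*t)
t = 38 h = 136800 s
L = 2*sqrt(2.76428e-12 * 136800) = 1.23e-03 m


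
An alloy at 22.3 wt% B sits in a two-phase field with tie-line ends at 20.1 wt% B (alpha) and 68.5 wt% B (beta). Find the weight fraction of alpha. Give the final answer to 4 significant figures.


f_alpha = (C_beta - C0) / (C_beta - C_alpha)
f_alpha = (68.5 - 22.3) / (68.5 - 20.1)
f_alpha = 0.9545


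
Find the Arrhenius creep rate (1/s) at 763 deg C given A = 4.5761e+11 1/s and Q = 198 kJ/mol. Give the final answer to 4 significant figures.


rate = A * exp(-Q / (R*T))
T = 763 + 273.15 = 1036.15 K
rate = 4.5761e+11 * exp(-198e3 / (8.314 * 1036.15))
rate = 47.7 1/s


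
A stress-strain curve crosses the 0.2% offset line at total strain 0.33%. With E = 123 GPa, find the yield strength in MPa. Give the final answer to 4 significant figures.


Offset strain = 0.002
Elastic strain at yield = total_strain - offset = 3.3e-03 - 0.002 = 1.3e-03
sigma_y = E * elastic_strain = 123000 * 1.3e-03
sigma_y = 159.9 MPa


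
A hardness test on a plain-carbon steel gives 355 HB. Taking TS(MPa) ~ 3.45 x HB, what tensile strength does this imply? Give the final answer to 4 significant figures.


TS (MPa) = 3.45 * HB
TS = 3.45 * 355
TS = 1225 MPa


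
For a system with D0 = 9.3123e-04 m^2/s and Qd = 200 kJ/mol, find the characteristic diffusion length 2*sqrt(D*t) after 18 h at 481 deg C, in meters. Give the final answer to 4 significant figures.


Step 1: D = D0 * exp(-Qd/(R*T))
T = 754.15 K
D = 9.3123e-04 * exp(-200e3 / (8.314 * 754.15)) = 1.30608e-17 m^2/s
Step 2: L = 2*sqrt(D*t)
t = 18 h = 64800 s
L = 2*sqrt(1.30608e-17 * 64800) = 1.84e-06 m


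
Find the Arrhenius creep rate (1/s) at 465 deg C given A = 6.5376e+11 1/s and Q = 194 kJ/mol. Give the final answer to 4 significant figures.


rate = A * exp(-Q / (R*T))
T = 465 + 273.15 = 738.15 K
rate = 6.5376e+11 * exp(-194e3 / (8.314 * 738.15))
rate = 0.01221 1/s


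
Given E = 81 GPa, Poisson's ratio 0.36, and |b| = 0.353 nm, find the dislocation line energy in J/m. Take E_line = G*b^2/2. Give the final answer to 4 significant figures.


Step 1: G = E / (2*(1+nu))
G = 81 / (2*(1+0.36)) = 29.7794 GPa = 2.97794e+10 Pa
Step 2: E_line = G*b^2/2
b = 0.353 nm = 3.53e-10 m
E_line = 0.5 * 2.97794e+10 * (3.53e-10)^2 = 1.855e-09 J/m


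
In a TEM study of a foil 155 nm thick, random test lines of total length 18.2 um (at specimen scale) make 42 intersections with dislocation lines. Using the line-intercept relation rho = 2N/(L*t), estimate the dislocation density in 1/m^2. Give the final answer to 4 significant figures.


rho = 2N / (L * t)
L = 18.2 um = 1.82e-05 m, t = 155 nm = 1.55e-07 m
rho = 2 * 42 / (1.82e-05 * 1.55e-07)
rho = 2.978e+13 1/m^2


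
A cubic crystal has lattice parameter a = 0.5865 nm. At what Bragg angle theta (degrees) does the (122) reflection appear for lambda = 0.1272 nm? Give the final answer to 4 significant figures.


d = a / sqrt(h^2+k^2+l^2)
d = 0.5865 / sqrt(9) = 0.1955 nm
lambda = 2*d*sin(theta)  =>  sin(theta) = lambda / (2*d)
sin(theta) = 0.1272 / (2 * 0.1955) = 0.32532
theta = 18.98 deg


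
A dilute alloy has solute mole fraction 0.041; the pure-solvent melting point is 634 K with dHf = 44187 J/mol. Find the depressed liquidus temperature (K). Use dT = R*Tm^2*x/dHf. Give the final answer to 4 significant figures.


dT = R*Tm^2*x / dHf
dT = 8.314 * 634^2 * 0.041 / 44187
dT = 3.10083 K
T_new = 634 - 3.10083 = 630.9 K


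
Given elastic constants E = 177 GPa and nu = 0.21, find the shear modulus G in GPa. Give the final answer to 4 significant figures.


G = E / (2*(1+nu))
G = 177 / (2*(1+0.21))
G = 73.14 GPa


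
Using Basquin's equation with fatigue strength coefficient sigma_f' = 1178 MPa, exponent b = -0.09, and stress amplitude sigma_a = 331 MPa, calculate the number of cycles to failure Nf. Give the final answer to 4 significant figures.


sigma_a = sigma_f' * (2*Nf)^b
2*Nf = (sigma_a / sigma_f')^(1/b)
2*Nf = (331 / 1178)^(1/-0.09)
2*Nf = 1.33582e+06
Nf = 667900 cycles


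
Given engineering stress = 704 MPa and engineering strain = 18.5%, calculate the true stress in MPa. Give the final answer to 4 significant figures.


sigma_true = sigma_eng * (1 + epsilon_eng)
sigma_true = 704 * (1 + 0.185)
sigma_true = 834.2 MPa


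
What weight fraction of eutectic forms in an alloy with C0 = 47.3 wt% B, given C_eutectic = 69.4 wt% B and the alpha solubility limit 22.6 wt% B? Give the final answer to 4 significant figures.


f_primary = (C_e - C0) / (C_e - C_alpha_max)
f_primary = (69.4 - 47.3) / (69.4 - 22.6)
f_primary = 0.472222
f_eutectic = 1 - 0.472222 = 0.5278


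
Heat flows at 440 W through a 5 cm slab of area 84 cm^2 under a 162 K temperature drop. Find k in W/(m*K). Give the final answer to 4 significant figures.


k = Q*L / (A*dT)
L = 0.05 m, A = 8.4e-03 m^2
k = 440 * 0.05 / (8.4e-03 * 162)
k = 16.17 W/(m*K)


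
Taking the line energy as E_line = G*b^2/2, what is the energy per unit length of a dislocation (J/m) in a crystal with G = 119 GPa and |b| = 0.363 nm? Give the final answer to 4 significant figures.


E = G*b^2/2
b = 0.363 nm = 3.63e-10 m
G = 119 GPa = 1.19e+11 Pa
E = 0.5 * 1.19e+11 * (3.63e-10)^2
E = 7.84e-09 J/m


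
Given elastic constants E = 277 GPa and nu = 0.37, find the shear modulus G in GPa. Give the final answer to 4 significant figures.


G = E / (2*(1+nu))
G = 277 / (2*(1+0.37))
G = 101.1 GPa


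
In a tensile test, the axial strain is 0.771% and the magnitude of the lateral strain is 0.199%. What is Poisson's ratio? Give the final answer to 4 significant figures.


nu = -epsilon_lat / epsilon_axial
Lateral strain is contraction (negative), so using magnitudes:
nu = 0.199 / 0.771
nu = 0.2581


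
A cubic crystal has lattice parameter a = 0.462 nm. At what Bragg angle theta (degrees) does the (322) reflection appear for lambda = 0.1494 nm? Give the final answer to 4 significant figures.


d = a / sqrt(h^2+k^2+l^2)
d = 0.462 / sqrt(17) = 0.112051 nm
lambda = 2*d*sin(theta)  =>  sin(theta) = lambda / (2*d)
sin(theta) = 0.1494 / (2 * 0.112051) = 0.666658
theta = 41.81 deg


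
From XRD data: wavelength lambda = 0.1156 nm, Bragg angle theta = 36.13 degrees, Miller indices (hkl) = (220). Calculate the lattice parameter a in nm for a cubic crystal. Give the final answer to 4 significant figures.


d = lambda / (2*sin(theta))
d = 0.1156 / (2*sin(36.13 deg))
d = 0.0980293 nm
a = d * sqrt(h^2+k^2+l^2) = 0.0980293 * sqrt(8)
a = 0.2773 nm


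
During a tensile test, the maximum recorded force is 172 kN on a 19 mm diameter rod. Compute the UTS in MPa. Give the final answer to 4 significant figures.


A0 = pi*(d/2)^2 = pi*(19/2)^2 = 283.529 mm^2
UTS = F_max / A0 = 172*1000 / 283.529
UTS = 606.6 MPa


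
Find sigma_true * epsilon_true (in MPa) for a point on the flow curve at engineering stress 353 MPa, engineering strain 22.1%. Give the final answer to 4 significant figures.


sigma_true = sigma_eng * (1 + epsilon_eng)
sigma_true = 353 * (1 + 0.221) = 431.013 MPa
epsilon_true = ln(1 + epsilon_eng)
epsilon_true = ln(1 + 0.221) = 0.19967
sigma_true * epsilon_true = 431.013 * 0.19967 = 86.06 MPa


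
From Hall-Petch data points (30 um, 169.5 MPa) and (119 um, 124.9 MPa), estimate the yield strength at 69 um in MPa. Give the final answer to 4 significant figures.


sigma_y = sigma0 + k / sqrt(d)
1/sqrt(d1) = 1/sqrt(3e-05) = 182.574;  1/sqrt(d2) = 91.6698
k = (sigma1 - sigma2) / (1/sqrt(d1) - 1/sqrt(d2)) = (169.5 - 124.9) / (182.574 - 91.6698) = 0.490626 MPa*m^0.5
sigma0 = sigma1 - k/sqrt(d1) = 169.5 - 0.490626*182.574 = 79.9244 MPa
sigma_y(d3) = 79.9244 + 0.490626 / sqrt(6.9e-05) = 139 MPa


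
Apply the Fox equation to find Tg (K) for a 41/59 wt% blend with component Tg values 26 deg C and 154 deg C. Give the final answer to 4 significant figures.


1/Tg = w1/Tg1 + w2/Tg2 (in Kelvin)
Tg1 = 299.15 K, Tg2 = 427.15 K
1/Tg = 0.41/299.15 + 0.59/427.15
Tg = 363.4 K


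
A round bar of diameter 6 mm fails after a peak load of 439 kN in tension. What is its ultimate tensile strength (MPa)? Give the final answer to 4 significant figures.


A0 = pi*(d/2)^2 = pi*(6/2)^2 = 28.2743 mm^2
UTS = F_max / A0 = 439*1000 / 28.2743
UTS = 15530 MPa


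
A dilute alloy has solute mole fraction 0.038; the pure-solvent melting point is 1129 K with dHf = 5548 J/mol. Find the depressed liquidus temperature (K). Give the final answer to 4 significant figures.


dT = R*Tm^2*x / dHf
dT = 8.314 * 1129^2 * 0.038 / 5548
dT = 72.5847 K
T_new = 1129 - 72.5847 = 1056 K


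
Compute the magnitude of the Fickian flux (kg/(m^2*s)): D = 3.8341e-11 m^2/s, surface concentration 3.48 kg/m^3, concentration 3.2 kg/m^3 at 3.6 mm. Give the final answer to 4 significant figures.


J = -D * (dC/dx) = D * (C1 - C2) / dx
J = 3.8341e-11 * (3.48 - 3.2) / 3.6e-03
J = 2.982e-09 kg/(m^2*s)


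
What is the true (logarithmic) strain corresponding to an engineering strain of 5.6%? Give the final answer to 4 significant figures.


epsilon_true = ln(1 + epsilon_eng)
epsilon_true = ln(1 + 0.056)
epsilon_true = 0.05449


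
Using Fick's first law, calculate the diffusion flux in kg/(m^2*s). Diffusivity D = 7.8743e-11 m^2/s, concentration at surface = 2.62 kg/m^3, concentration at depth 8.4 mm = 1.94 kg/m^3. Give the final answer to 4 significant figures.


J = -D * (dC/dx) = D * (C1 - C2) / dx
J = 7.8743e-11 * (2.62 - 1.94) / 8.4e-03
J = 6.374e-09 kg/(m^2*s)


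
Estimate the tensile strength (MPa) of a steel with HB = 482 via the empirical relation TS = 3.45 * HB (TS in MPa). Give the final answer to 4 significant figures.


TS (MPa) = 3.45 * HB
TS = 3.45 * 482
TS = 1663 MPa


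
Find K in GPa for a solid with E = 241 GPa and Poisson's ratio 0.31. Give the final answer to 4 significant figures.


K = E / (3*(1-2*nu))
K = 241 / (3*(1-2*0.31))
K = 211.4 GPa


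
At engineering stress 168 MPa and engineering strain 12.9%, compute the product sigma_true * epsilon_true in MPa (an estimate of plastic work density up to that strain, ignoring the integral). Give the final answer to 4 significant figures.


sigma_true = sigma_eng * (1 + epsilon_eng)
sigma_true = 168 * (1 + 0.129) = 189.672 MPa
epsilon_true = ln(1 + epsilon_eng)
epsilon_true = ln(1 + 0.129) = 0.121332
sigma_true * epsilon_true = 189.672 * 0.121332 = 23.01 MPa


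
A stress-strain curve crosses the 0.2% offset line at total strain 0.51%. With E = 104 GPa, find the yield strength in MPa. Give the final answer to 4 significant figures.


Offset strain = 0.002
Elastic strain at yield = total_strain - offset = 5.1e-03 - 0.002 = 3.1e-03
sigma_y = E * elastic_strain = 104000 * 3.1e-03
sigma_y = 322.4 MPa


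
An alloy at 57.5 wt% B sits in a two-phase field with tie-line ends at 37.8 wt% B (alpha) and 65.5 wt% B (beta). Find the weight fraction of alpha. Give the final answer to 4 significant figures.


f_alpha = (C_beta - C0) / (C_beta - C_alpha)
f_alpha = (65.5 - 57.5) / (65.5 - 37.8)
f_alpha = 0.2888


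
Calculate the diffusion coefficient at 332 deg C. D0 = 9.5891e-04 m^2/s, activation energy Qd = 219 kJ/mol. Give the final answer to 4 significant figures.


D = D0 * exp(-Qd / (R*T))
T = 605.15 K
D = 9.5891e-04 * exp(-219e3 / (8.314 * 605.15))
D = 1.196e-22 m^2/s


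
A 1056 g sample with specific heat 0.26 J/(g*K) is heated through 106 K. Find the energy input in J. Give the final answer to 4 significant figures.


Q = m * cp * dT
Q = 1056 * 0.26 * 106
Q = 29100 J


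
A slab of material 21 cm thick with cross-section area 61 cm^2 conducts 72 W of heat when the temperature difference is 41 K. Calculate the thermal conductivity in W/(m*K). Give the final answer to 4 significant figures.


k = Q*L / (A*dT)
L = 0.21 m, A = 6.1e-03 m^2
k = 72 * 0.21 / (6.1e-03 * 41)
k = 60.46 W/(m*K)


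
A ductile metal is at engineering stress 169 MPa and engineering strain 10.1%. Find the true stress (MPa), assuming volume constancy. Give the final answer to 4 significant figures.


sigma_true = sigma_eng * (1 + epsilon_eng)
sigma_true = 169 * (1 + 0.101)
sigma_true = 186.1 MPa


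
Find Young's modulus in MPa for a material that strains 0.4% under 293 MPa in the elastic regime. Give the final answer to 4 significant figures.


E = sigma / epsilon
epsilon = 0.4% = 4e-03
E = 293 / 4e-03
E = 73250 MPa


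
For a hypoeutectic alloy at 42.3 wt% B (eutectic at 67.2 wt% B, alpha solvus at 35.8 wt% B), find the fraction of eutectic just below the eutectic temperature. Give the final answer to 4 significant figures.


f_primary = (C_e - C0) / (C_e - C_alpha_max)
f_primary = (67.2 - 42.3) / (67.2 - 35.8)
f_primary = 0.792994
f_eutectic = 1 - 0.792994 = 0.207


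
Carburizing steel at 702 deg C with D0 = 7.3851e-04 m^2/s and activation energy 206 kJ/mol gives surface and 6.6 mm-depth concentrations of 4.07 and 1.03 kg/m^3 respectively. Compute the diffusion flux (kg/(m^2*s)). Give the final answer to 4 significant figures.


Step 1: D = D0 * exp(-Qd/(R*T))
T = 702 + 273.15 = 975.15 K
D = 7.3851e-04 * exp(-206e3 / (8.314 * 975.15)) = 6.81418e-15 m^2/s
Step 2: J = D * (C1 - C2) / dx
J = 6.81418e-15 * (4.07 - 1.03) / 6.6e-03
J = 3.139e-12 kg/(m^2*s)


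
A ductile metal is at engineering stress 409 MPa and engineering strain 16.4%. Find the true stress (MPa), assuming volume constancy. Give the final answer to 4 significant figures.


sigma_true = sigma_eng * (1 + epsilon_eng)
sigma_true = 409 * (1 + 0.164)
sigma_true = 476.1 MPa


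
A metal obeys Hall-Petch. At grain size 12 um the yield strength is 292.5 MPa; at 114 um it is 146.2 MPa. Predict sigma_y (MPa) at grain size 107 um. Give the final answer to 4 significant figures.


sigma_y = sigma0 + k / sqrt(d)
1/sqrt(d1) = 1/sqrt(1.2e-05) = 288.675;  1/sqrt(d2) = 93.6586
k = (sigma1 - sigma2) / (1/sqrt(d1) - 1/sqrt(d2)) = (292.5 - 146.2) / (288.675 - 93.6586) = 0.750193 MPa*m^0.5
sigma0 = sigma1 - k/sqrt(d1) = 292.5 - 0.750193*288.675 = 75.938 MPa
sigma_y(d3) = 75.938 + 0.750193 / sqrt(1.07e-04) = 148.5 MPa


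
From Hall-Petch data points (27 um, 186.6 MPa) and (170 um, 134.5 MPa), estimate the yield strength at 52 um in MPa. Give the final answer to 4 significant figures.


sigma_y = sigma0 + k / sqrt(d)
1/sqrt(d1) = 1/sqrt(2.7e-05) = 192.45;  1/sqrt(d2) = 76.6965
k = (sigma1 - sigma2) / (1/sqrt(d1) - 1/sqrt(d2)) = (186.6 - 134.5) / (192.45 - 76.6965) = 0.450094 MPa*m^0.5
sigma0 = sigma1 - k/sqrt(d1) = 186.6 - 0.450094*192.45 = 99.9794 MPa
sigma_y(d3) = 99.9794 + 0.450094 / sqrt(5.2e-05) = 162.4 MPa


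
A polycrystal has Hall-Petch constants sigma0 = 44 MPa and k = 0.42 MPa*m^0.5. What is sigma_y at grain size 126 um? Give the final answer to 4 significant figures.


sigma_y = sigma0 + k / sqrt(d)
d = 126 um = 1.26e-04 m
sigma_y = 44 + 0.42 / sqrt(1.26e-04)
sigma_y = 81.42 MPa


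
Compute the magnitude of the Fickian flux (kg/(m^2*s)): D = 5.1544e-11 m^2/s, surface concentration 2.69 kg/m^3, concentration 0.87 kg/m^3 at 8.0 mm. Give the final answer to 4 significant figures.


J = -D * (dC/dx) = D * (C1 - C2) / dx
J = 5.1544e-11 * (2.69 - 0.87) / 8e-03
J = 1.173e-08 kg/(m^2*s)


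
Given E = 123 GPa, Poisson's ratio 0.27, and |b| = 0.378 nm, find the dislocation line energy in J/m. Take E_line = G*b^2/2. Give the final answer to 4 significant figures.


Step 1: G = E / (2*(1+nu))
G = 123 / (2*(1+0.27)) = 48.4252 GPa = 4.84252e+10 Pa
Step 2: E_line = G*b^2/2
b = 0.378 nm = 3.78e-10 m
E_line = 0.5 * 4.84252e+10 * (3.78e-10)^2 = 3.46e-09 J/m


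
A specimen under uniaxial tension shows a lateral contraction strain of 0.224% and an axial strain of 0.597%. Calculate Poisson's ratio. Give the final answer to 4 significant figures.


nu = -epsilon_lat / epsilon_axial
Lateral strain is contraction (negative), so using magnitudes:
nu = 0.224 / 0.597
nu = 0.3752


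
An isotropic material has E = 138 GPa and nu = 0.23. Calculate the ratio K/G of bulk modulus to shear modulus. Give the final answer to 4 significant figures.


G = E / (2*(1+nu))
G = 138 / (2*(1+0.23)) = 56.0976 GPa
K = E / (3*(1-2*nu))
K = 138 / (3*(1-2*0.23)) = 85.1852 GPa
K/G = 85.1852 / 56.0976 = 1.519
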